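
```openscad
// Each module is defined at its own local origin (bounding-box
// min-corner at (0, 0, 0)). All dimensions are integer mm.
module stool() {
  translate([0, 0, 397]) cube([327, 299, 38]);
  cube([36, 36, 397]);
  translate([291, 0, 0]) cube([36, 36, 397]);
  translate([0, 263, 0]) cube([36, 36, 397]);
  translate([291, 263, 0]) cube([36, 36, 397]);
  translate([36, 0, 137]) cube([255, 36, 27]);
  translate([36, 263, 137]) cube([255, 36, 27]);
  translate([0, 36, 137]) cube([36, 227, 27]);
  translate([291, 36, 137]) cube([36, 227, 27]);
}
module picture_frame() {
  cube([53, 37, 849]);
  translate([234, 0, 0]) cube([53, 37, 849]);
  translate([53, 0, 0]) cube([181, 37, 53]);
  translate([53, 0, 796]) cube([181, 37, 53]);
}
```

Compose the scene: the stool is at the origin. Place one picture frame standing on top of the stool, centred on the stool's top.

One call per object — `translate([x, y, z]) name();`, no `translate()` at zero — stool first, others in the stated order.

stool();
translate([20, 131, 435]) picture_frame();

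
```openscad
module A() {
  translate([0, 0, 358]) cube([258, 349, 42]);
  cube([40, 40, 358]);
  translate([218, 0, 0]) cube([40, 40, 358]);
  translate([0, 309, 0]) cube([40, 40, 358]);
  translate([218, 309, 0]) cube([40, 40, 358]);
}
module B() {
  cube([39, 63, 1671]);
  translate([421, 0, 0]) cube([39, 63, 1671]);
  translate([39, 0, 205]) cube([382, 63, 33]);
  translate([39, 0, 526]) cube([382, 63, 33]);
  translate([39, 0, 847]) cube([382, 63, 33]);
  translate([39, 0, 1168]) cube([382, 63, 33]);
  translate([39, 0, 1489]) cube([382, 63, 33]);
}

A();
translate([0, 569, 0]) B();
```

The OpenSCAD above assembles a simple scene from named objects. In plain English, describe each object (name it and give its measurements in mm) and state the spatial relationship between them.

A is a simple wooden stool: a rectangular seat 258 mm (x) by 349 mm (y), 42 mm thick, top face at z = 400 mm, on four square legs, each 40×40 mm in cross-section. The legs rest on z = 0, each flush with a corner of the seat.

B is a straight ladder. Two 39×63 mm vertical rails, 1671 mm tall, stand 460 mm apart (outside-to-outside) with their front faces coplanar on the −y side. 5 rungs, each 63 mm deep and 33 mm tall, span between the inner faces of the rails, front faces flush with the rails. The lowest rung's underside is at z = 205 mm and rungs are spaced 321 mm apart (underside to underside).

The ladder is on the floor beside the stool on its +y side.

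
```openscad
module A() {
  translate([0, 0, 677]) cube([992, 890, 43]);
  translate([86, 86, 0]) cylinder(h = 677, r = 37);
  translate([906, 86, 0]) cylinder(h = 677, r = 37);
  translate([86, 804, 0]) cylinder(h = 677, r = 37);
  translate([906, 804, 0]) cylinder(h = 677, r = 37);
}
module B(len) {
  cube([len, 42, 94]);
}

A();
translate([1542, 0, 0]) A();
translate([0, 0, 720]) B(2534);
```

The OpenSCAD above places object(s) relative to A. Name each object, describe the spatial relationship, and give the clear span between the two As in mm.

A is a table. B is a beam. A beam spans the tops of two tables. The clear span between the two tables is 550 mm.

Second table starts at x = 1542; first ends at x = 992; clear span = 1542 − 992 = 550 mm.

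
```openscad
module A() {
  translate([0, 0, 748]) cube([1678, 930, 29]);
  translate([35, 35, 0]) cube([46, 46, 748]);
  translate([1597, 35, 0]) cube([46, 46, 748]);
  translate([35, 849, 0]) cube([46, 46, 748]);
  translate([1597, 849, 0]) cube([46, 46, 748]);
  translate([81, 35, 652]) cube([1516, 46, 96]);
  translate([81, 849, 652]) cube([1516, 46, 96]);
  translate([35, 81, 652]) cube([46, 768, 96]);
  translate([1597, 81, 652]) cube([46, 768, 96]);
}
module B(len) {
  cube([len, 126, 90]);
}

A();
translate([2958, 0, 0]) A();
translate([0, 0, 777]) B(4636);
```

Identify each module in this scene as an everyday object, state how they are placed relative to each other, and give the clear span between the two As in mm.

Second table starts at x = 2958; first ends at x = 1678; clear span = 2958 − 1678 = 1280 mm.

A is a table. B is a beam. A beam spans the tops of two tables. The clear span between the two tables is 1280 mm.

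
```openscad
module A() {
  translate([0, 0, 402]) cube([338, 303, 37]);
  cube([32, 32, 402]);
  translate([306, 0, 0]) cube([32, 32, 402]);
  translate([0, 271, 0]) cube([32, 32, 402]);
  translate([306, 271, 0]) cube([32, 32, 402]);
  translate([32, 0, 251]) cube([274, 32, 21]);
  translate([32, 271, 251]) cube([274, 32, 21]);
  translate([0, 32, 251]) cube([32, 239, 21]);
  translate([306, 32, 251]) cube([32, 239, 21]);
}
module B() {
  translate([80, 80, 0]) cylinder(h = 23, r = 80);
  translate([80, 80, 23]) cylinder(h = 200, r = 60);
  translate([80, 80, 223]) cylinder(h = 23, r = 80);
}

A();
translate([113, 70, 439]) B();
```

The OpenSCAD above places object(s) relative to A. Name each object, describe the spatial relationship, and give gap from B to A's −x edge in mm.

The spool's min-x is at 113; the stool's min-x is 0; gap = 113 mm.

A is a stool. B is a spool. The spool is on top of the stool. The gap from the spool to the stool's −x edge is 113 mm.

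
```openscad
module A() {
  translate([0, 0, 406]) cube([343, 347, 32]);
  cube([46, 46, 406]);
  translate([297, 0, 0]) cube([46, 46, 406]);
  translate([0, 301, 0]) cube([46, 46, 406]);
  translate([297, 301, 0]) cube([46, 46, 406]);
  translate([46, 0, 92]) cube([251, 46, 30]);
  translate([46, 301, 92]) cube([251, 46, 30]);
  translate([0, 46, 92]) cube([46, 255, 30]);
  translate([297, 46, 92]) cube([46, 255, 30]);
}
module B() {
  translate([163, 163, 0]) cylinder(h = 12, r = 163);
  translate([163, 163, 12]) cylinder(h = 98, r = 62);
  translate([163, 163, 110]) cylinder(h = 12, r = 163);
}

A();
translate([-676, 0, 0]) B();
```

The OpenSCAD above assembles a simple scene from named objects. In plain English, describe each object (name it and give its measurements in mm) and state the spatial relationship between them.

A is a four-legged stool. The seat is 343×347 mm, 32 mm thick, top at z = 438 mm. It stands on four square legs, each 46×46 mm in cross-section, from z = 0 to the seat underside, each flush with a corner of the seat. Four stretchers, 46 mm wide and 30 mm tall, connect adjacent legs with their undersides at z = 92 mm, each running between the inner faces of the legs it joins and aligned with the legs' outer faces on the other axis.

B is a spool: two coaxial disc flanges of radius 163 mm and thickness 12 mm, joined by a core cylinder of radius 62 mm and height 98 mm. The lower flange rests on z = 0 and the three cylinders share a vertical axis.

The spool is on the floor beside the stool on its −x side.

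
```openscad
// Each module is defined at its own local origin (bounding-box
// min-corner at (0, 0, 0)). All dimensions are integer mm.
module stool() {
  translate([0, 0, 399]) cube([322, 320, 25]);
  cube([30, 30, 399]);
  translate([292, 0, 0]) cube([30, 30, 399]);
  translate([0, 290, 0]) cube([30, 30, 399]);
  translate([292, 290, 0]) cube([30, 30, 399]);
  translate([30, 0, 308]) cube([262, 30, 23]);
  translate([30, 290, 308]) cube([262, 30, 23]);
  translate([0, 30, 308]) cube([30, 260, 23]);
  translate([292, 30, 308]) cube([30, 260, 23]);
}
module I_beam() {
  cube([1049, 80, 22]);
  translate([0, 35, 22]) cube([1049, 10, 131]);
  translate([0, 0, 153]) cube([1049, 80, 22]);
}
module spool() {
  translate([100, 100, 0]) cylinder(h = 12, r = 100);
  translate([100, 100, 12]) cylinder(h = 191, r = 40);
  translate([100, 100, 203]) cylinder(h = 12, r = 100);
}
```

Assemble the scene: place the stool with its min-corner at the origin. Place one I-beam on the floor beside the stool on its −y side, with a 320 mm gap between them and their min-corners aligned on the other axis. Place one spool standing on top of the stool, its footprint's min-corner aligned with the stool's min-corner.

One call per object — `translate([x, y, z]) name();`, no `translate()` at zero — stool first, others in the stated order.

stool();
translate([0, -400, 0]) I_beam();
translate([0, 0, 424]) spool();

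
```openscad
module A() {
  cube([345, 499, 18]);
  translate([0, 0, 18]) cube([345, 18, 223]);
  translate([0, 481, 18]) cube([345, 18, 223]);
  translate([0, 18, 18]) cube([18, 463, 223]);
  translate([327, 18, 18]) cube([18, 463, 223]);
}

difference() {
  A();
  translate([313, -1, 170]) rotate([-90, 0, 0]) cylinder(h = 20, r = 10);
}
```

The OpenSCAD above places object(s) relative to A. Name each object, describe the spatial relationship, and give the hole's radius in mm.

A is an open box. The open box has a circular hole through its front wall. The hole's radius is 10 mm.

The subtracted cylinder has r = 10 mm.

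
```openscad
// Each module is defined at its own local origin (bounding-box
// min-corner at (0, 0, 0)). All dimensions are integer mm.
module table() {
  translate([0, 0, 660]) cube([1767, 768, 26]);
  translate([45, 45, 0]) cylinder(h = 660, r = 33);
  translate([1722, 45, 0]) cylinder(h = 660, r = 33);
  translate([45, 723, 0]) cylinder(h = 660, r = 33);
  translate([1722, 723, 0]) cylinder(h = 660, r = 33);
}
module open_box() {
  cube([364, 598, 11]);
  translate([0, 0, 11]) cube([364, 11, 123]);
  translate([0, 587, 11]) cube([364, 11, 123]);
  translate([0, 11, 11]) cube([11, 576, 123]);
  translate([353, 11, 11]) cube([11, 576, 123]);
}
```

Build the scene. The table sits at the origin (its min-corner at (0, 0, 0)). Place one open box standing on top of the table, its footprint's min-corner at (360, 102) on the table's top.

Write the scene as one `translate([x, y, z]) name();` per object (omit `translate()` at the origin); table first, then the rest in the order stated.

table();
translate([360, 102, 686]) open_box();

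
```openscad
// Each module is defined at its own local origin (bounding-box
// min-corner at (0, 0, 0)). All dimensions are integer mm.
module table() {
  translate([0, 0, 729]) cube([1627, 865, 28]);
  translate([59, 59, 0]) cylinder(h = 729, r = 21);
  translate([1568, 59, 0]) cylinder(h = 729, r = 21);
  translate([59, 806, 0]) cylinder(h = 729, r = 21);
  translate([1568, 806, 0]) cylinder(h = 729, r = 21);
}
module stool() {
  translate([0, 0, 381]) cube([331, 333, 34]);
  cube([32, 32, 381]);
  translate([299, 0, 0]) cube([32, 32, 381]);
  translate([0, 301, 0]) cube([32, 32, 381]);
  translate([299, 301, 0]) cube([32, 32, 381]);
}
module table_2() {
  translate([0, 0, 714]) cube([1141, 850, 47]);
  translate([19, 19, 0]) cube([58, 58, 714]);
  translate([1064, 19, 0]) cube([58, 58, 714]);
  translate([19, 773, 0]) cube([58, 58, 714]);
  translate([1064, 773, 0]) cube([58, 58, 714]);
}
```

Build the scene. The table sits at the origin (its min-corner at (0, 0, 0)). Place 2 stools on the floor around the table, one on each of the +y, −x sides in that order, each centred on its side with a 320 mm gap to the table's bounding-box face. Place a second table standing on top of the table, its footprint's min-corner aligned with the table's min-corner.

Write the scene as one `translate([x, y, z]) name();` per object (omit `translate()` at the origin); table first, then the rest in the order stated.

table();
translate([648, 1185, 0]) stool();
translate([-651, 266, 0]) stool();
translate([0, 0, 757]) table_2();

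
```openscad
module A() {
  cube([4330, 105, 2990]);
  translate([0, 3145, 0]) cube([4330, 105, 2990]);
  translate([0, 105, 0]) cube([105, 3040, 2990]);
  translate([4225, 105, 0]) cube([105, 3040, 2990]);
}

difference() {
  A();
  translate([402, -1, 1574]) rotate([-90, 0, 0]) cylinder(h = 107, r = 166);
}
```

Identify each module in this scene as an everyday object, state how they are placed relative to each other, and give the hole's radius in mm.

The subtracted cylinder has r = 166 mm.

A is a house frame. The house frame has a circular hole through its front wall. The hole's radius is 166 mm.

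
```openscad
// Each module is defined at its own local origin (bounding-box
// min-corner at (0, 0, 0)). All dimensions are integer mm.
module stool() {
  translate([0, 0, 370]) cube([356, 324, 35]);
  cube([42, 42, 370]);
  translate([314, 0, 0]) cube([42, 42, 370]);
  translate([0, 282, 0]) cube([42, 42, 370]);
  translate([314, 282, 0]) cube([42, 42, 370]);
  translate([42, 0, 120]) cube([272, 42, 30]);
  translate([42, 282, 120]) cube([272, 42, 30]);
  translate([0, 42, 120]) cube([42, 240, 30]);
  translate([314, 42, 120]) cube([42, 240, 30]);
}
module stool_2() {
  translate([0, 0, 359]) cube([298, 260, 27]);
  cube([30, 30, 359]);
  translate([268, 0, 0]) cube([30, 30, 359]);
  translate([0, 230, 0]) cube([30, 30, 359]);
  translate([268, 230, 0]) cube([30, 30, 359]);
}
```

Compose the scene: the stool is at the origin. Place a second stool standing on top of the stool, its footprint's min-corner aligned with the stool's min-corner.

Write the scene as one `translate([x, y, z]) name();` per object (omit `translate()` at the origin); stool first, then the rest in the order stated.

stool();
translate([0, 0, 405]) stool_2();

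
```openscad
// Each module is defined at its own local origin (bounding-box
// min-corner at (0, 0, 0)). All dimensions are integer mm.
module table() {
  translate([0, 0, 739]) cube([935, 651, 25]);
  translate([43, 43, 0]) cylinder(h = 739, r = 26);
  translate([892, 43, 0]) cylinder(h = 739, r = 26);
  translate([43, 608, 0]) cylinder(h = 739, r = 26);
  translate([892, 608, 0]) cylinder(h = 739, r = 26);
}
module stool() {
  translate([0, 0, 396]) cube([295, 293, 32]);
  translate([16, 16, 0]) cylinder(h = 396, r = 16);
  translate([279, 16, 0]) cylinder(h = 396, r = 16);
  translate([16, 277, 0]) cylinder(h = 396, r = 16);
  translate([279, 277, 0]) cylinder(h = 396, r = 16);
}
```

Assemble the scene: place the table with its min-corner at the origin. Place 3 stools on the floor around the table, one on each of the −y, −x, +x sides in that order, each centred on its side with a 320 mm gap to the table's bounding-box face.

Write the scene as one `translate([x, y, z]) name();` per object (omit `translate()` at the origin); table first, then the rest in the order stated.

table();
translate([320, -613, 0]) stool();
translate([-615, 179, 0]) stool();
translate([1255, 179, 0]) stool();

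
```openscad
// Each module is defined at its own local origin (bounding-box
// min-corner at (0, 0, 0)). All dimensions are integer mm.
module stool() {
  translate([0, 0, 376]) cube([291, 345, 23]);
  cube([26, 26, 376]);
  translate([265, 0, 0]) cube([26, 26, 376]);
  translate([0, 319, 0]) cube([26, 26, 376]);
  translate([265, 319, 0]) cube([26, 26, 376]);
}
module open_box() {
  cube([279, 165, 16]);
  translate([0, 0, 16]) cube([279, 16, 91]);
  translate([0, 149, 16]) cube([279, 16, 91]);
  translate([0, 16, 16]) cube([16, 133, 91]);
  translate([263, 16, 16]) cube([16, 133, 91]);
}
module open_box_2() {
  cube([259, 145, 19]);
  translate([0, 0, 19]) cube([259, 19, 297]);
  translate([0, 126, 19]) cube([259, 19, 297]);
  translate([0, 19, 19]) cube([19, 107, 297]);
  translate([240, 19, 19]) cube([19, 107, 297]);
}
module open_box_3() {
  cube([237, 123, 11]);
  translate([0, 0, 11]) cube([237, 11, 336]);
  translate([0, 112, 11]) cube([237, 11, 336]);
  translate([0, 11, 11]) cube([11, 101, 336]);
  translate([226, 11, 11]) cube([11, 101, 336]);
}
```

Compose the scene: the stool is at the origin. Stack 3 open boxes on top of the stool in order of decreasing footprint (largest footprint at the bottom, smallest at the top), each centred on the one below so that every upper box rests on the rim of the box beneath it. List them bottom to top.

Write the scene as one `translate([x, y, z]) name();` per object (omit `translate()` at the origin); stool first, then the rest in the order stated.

stool();
translate([6, 90, 399]) open_box();
translate([16, 100, 506]) open_box_2();
translate([27, 111, 822]) open_box_3();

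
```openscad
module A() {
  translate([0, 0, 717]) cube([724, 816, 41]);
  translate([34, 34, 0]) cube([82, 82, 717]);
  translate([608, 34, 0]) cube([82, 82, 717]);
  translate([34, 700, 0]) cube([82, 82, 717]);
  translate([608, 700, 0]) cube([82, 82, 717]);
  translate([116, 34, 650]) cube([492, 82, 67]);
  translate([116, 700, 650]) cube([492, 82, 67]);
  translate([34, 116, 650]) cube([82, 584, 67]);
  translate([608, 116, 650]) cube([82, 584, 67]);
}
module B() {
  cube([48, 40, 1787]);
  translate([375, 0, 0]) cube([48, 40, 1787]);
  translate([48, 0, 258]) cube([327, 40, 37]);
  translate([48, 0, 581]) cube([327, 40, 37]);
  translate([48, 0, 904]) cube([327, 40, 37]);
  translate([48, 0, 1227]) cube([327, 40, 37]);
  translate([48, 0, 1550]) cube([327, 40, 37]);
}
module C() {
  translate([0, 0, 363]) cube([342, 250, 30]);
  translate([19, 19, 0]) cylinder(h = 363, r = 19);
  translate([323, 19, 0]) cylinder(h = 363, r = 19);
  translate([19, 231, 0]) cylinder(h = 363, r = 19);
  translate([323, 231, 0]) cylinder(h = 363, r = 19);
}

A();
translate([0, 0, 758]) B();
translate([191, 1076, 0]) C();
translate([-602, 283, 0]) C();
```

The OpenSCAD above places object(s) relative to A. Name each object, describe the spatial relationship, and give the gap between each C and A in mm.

Each stool's nearest face is 260 mm from the table's bounding box.

A is a table. B is a ladder. C is a stool. The ladder is on top of the table. Two stools sit around the table at the +y, −x sides. The gap between each stool and the table is 260 mm.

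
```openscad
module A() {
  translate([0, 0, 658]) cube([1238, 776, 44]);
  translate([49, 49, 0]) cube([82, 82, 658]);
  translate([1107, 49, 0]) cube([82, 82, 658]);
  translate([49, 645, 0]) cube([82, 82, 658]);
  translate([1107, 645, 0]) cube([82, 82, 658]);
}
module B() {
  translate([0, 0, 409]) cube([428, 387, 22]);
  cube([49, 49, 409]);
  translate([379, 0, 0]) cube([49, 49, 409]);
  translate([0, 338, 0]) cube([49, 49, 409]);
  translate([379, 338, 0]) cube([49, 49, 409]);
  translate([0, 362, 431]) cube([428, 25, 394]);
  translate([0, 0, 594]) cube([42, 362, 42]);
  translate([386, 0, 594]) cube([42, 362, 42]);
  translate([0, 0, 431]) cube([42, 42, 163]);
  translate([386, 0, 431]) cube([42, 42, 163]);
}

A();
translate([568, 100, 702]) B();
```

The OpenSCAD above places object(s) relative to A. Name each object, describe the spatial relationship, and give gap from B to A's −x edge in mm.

A is a table. B is a chair. The chair is on top of the table. The gap from the chair to the table's −x edge is 568 mm.

The chair's min-x is at 568; the table's min-x is 0; gap = 568 mm.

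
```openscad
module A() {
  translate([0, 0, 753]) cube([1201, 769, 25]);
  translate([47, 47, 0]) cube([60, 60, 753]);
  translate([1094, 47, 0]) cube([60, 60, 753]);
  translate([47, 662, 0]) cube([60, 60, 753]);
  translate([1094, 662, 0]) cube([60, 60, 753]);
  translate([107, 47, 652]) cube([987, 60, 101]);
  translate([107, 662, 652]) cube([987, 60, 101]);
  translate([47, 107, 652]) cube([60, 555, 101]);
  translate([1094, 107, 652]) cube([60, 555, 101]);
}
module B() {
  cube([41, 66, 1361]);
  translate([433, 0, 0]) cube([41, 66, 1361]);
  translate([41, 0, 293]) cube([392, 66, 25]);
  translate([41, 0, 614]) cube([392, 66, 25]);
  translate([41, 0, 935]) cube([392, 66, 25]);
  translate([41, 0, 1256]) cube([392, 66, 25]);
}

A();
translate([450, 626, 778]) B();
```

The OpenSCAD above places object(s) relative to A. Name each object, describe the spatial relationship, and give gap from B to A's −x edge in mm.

A is a table. B is a ladder. The ladder is on top of the table. The gap from the ladder to the table's −x edge is 450 mm.

The ladder's min-x is at 450; the table's min-x is 0; gap = 450 mm.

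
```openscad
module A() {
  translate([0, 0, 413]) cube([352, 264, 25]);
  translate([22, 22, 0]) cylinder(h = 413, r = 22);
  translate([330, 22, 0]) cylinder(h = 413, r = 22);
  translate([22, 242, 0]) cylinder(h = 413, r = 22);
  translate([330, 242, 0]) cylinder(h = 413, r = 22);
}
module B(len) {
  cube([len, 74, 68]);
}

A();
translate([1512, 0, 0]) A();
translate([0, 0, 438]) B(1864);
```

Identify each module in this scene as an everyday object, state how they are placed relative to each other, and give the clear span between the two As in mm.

Second stool starts at x = 1512; first ends at x = 352; clear span = 1512 − 352 = 1160 mm.

A is a stool. B is a beam. A beam spans the tops of two stools. The clear span between the two stools is 1160 mm.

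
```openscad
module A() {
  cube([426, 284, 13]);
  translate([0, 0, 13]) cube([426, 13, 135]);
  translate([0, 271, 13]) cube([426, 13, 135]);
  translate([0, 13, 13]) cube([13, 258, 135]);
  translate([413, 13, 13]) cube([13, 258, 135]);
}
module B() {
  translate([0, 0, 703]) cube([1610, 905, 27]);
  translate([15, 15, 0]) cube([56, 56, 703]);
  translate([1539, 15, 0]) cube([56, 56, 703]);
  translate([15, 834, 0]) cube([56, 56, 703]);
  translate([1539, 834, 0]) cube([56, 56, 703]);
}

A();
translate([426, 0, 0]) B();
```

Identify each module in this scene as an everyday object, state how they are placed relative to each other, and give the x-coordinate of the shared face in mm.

A is an open box. B is a table. The table is against the open box's +x side, with their −y faces flush. The x-coordinate of the shared face is 426 mm.

The open box's +x face and the table's −x face are both at x = 426 mm.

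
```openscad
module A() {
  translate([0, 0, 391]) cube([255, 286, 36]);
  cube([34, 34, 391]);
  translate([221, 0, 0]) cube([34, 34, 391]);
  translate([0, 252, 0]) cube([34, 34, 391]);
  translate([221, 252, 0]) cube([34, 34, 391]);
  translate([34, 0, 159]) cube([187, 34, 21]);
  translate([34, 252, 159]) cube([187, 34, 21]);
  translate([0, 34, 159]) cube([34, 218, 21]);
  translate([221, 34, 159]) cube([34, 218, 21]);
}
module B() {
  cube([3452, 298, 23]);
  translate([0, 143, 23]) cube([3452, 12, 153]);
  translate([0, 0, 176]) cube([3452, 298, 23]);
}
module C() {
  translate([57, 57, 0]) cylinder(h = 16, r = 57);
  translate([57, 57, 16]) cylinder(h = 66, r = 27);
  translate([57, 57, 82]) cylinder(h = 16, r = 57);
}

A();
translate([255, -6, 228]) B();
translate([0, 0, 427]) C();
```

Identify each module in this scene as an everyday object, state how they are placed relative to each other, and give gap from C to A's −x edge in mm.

A is a stool. B is an I-beam. C is a spool. The I-beam is beside the stool with their tops flush at z = 427. The spool is on top of the stool. The gap from the spool to the stool's −x edge is 0 mm.

The spool's min-x is at 0; the stool's min-x is 0; gap = 0 mm.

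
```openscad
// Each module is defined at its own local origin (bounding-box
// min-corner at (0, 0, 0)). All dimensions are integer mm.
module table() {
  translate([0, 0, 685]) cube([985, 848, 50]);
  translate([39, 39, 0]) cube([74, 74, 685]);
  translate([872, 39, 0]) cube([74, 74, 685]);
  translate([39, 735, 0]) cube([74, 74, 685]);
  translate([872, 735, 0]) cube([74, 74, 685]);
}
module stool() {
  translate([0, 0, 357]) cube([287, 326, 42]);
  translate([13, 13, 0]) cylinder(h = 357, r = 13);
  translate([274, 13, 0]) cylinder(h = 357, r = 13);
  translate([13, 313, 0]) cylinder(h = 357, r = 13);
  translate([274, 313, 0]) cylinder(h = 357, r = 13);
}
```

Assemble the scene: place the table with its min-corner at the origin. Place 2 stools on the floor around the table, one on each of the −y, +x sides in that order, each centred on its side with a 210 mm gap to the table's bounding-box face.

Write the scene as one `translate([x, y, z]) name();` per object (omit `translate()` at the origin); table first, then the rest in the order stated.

table();
translate([349, -536, 0]) stool();
translate([1195, 261, 0]) stool();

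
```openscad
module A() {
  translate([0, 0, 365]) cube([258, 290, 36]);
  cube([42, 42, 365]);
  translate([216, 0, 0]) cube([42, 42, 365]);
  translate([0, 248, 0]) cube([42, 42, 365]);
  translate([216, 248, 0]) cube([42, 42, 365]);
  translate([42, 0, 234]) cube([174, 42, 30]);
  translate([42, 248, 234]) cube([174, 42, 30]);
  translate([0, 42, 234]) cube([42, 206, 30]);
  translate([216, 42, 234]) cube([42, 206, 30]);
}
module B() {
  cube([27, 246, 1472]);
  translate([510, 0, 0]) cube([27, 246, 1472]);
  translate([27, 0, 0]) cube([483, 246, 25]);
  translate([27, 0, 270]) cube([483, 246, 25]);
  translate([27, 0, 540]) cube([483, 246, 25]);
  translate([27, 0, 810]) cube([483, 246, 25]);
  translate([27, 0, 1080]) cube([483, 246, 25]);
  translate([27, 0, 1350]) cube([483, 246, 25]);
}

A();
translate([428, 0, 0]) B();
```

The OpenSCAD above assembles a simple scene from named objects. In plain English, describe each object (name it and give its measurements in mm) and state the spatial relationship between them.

A is a four-legged stool. The seat is 258×290 mm, 36 mm thick, top at z = 401 mm. It stands on four square legs, each 42×42 mm in cross-section, from z = 0 to the seat underside, each flush with a corner of the seat. Four stretchers, 42 mm wide and 30 mm tall, connect adjacent legs with their undersides at z = 234 mm, each running between the inner faces of the legs it joins and aligned with the legs' outer faces on the other axis.

B is an open bookshelf. Two side panels, each 27 mm thick, 246 mm deep and 1472 mm tall, stand 537 mm apart (outside-to-outside). Between them sit 6 shelves, each 25 mm thick and 246 mm deep, spanning the full gap between the sides. The bottom shelf rests on the floor (its underside at z = 0) and the clear gap between one shelf's top and the next shelf's underside is 245 mm.

The bookshelf is on the floor beside the stool on its +x side.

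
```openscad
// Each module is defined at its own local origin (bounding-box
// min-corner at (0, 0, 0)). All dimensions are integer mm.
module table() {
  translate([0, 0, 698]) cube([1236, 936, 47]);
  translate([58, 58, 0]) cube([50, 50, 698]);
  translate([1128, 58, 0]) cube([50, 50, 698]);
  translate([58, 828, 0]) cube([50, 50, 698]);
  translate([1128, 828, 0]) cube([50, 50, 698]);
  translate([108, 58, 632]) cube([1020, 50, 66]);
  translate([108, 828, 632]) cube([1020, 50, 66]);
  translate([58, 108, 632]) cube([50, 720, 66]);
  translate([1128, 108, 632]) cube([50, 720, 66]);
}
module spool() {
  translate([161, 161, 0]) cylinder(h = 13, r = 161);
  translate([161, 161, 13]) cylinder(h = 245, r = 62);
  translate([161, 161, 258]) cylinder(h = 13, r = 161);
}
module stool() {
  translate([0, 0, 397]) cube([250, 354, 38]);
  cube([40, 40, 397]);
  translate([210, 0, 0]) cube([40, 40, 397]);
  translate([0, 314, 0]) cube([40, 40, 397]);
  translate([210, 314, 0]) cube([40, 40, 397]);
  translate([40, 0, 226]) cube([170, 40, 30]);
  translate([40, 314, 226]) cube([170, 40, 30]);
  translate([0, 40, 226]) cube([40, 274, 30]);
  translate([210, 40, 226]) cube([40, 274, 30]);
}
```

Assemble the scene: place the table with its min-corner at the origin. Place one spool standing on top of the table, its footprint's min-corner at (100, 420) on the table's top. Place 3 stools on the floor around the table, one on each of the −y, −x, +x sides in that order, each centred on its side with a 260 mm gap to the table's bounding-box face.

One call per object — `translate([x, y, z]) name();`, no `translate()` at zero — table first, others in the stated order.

table();
translate([100, 420, 745]) spool();
translate([493, -614, 0]) stool();
translate([-510, 291, 0]) stool();
translate([1496, 291, 0]) stool();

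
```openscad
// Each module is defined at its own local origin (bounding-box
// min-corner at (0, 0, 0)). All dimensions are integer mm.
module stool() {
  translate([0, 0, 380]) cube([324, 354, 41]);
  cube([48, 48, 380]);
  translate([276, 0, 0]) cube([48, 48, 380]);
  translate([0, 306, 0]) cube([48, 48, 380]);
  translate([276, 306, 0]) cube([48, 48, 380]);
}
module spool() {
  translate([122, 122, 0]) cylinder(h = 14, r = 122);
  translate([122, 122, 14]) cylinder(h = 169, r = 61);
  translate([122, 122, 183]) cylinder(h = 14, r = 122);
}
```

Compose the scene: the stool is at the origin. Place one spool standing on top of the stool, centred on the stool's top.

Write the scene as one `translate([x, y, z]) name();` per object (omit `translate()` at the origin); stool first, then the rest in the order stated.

stool();
translate([40, 55, 421]) spool();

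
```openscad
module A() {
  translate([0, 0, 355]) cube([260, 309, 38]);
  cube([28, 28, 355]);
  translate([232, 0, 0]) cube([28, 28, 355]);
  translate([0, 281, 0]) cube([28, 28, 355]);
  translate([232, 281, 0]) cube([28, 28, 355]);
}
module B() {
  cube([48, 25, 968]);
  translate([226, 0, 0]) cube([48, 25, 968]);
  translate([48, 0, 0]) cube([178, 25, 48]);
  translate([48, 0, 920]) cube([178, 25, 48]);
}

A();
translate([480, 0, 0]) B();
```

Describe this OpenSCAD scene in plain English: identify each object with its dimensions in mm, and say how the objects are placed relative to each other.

A is a four-legged stool. The seat is a 260×309×38 mm slab whose top surface is at z = 393 mm; four square legs, each 28×28 mm in cross-section, run from the floor (z = 0) to the underside of the seat, each flush with a corner of the seat.

B is a picture frame with a 178×872 mm rectangular opening (x by z) and a uniform 48 mm border on every side. Frame depth is 25 mm along y. It is built from two vertical stiles running the full outside height and two horizontal rails spanning the gap between the stiles.

The picture frame is on the floor beside the stool on its +x side.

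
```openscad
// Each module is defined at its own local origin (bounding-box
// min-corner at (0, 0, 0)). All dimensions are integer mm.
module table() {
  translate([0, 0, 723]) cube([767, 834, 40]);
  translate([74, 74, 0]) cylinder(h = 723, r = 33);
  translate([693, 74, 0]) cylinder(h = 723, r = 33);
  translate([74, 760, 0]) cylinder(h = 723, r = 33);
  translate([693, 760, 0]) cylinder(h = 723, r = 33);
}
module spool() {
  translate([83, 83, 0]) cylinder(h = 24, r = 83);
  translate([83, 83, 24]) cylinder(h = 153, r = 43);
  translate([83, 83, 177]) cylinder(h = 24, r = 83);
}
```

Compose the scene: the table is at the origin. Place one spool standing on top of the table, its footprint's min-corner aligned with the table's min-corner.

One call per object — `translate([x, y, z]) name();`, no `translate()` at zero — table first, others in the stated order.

table();
translate([0, 0, 763]) spool();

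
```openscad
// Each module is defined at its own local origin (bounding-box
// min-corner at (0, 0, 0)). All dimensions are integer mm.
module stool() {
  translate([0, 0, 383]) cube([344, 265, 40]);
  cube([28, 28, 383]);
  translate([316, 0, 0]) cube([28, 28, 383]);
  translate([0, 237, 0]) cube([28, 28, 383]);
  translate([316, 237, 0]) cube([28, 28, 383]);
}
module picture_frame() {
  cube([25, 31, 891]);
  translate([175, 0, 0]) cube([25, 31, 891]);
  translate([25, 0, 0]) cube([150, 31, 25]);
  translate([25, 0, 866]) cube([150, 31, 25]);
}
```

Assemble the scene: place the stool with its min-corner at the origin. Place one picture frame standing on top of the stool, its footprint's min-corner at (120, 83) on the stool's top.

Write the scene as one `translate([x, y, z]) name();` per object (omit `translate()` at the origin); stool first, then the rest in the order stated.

stool();
translate([120, 83, 423]) picture_frame();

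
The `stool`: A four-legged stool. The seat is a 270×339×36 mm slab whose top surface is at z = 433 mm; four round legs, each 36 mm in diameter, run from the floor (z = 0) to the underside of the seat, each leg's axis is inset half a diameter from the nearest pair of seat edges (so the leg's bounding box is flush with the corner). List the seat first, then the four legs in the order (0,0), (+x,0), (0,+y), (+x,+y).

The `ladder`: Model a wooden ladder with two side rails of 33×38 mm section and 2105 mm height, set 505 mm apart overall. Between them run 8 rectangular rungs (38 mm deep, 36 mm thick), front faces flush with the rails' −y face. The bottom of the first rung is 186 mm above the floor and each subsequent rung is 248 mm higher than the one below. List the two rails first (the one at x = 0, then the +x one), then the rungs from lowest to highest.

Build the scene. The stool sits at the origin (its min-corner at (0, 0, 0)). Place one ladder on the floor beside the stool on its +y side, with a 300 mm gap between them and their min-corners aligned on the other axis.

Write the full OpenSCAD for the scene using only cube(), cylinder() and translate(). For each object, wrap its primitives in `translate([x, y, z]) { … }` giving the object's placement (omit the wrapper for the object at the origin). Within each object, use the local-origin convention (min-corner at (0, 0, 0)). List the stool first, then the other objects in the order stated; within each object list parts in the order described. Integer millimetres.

translate([0, 0, 397]) cube([270, 339, 36]);
translate([18, 18, 0]) cylinder(h = 397, r = 18);
translate([252, 18, 0]) cylinder(h = 397, r = 18);
translate([18, 321, 0]) cylinder(h = 397, r = 18);
translate([252, 321, 0]) cylinder(h = 397, r = 18);
translate([0, 639, 0]) {
  cube([33, 38, 2105]);
  translate([472, 0, 0]) cube([33, 38, 2105]);
  translate([33, 0, 186]) cube([439, 38, 36]);
  translate([33, 0, 434]) cube([439, 38, 36]);
  translate([33, 0, 682]) cube([439, 38, 36]);
  translate([33, 0, 930]) cube([439, 38, 36]);
  translate([33, 0, 1178]) cube([439, 38, 36]);
  translate([33, 0, 1426]) cube([439, 38, 36]);
  translate([33, 0, 1674]) cube([439, 38, 36]);
  translate([33, 0, 1922]) cube([439, 38, 36]);
}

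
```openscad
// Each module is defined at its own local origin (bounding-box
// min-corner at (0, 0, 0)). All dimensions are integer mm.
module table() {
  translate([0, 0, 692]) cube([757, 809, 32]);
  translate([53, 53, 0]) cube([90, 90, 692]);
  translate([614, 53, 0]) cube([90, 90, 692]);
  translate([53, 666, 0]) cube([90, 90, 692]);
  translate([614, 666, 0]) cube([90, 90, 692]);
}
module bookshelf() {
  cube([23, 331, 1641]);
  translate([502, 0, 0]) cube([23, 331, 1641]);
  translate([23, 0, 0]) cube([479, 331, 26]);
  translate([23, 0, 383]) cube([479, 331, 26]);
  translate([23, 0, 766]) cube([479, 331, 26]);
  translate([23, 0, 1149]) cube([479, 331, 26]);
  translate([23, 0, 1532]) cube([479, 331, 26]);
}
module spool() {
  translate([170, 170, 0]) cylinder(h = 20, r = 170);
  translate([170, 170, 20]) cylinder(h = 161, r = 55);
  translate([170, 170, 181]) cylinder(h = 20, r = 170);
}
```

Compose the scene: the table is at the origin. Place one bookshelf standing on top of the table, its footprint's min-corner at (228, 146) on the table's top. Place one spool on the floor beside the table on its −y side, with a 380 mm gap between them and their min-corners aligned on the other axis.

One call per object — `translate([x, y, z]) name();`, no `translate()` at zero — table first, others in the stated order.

table();
translate([228, 146, 724]) bookshelf();
translate([0, -720, 0]) spool();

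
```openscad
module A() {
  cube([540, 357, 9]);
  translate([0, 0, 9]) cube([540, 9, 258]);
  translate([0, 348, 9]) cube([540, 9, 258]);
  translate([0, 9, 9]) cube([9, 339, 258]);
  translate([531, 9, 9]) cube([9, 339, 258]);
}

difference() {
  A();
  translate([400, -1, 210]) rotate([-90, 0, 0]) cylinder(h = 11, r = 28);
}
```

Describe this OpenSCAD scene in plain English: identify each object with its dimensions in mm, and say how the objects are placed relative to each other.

A is an open-topped rectangular box: outside dimensions 540×357×267 mm, with a uniform wall and base thickness of 9 mm. The base is a full 540×357 slab on the floor; four walls sit on top of the base. The front and back walls (the −y and +y sides) span the full width; the two side walls fit between them.

The open box has a circular hole of radius 28 mm through its front wall, centred at (x = 400, z = 210).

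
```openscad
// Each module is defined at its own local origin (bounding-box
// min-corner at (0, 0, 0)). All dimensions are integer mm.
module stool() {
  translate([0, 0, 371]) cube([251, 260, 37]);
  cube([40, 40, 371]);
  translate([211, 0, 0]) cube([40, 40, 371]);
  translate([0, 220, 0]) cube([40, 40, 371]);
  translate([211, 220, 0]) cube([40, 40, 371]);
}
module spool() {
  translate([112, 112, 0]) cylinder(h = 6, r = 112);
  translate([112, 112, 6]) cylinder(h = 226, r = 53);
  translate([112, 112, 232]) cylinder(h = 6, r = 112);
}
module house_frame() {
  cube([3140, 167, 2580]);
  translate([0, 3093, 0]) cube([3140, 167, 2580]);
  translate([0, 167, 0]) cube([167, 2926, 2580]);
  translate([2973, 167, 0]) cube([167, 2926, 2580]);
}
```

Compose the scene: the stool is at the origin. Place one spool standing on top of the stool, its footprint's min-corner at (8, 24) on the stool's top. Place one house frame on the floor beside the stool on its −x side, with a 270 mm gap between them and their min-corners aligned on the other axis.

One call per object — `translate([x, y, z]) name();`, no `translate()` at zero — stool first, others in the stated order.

stool();
translate([8, 24, 408]) spool();
translate([-3410, 0, 0]) house_frame();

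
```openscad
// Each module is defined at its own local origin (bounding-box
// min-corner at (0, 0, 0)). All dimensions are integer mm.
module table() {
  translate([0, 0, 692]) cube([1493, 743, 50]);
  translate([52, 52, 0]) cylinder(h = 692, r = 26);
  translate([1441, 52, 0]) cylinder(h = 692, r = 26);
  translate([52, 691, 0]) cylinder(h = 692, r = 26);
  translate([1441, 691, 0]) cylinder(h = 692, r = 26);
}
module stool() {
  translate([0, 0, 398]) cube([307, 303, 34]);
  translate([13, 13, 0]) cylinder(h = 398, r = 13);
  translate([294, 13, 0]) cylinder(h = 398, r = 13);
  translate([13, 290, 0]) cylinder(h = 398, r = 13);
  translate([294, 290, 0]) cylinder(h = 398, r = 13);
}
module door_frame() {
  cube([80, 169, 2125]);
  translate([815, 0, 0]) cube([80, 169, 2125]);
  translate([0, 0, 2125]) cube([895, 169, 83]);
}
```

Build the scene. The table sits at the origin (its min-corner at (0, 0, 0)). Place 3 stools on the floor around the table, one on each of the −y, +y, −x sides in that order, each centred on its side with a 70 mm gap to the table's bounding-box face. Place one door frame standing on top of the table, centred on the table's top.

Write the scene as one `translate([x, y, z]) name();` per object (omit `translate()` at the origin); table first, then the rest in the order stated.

table();
translate([593, -373, 0]) stool();
translate([593, 813, 0]) stool();
translate([-377, 220, 0]) stool();
translate([299, 287, 742]) door_frame();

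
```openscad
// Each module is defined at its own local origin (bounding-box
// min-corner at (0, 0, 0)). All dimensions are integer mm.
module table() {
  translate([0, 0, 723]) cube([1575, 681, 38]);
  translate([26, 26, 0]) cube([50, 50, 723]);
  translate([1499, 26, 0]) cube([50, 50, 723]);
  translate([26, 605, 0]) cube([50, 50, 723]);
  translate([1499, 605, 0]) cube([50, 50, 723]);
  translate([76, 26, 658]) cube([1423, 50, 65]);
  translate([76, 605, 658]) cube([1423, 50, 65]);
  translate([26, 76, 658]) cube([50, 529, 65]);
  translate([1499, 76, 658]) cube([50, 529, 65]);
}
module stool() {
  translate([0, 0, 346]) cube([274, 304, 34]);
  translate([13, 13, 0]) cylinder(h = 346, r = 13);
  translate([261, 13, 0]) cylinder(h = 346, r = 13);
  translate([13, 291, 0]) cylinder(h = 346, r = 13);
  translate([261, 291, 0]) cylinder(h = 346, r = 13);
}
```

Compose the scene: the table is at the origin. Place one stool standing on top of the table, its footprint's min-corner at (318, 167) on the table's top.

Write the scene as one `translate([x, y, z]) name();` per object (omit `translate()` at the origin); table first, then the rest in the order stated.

table();
translate([318, 167, 761]) stool();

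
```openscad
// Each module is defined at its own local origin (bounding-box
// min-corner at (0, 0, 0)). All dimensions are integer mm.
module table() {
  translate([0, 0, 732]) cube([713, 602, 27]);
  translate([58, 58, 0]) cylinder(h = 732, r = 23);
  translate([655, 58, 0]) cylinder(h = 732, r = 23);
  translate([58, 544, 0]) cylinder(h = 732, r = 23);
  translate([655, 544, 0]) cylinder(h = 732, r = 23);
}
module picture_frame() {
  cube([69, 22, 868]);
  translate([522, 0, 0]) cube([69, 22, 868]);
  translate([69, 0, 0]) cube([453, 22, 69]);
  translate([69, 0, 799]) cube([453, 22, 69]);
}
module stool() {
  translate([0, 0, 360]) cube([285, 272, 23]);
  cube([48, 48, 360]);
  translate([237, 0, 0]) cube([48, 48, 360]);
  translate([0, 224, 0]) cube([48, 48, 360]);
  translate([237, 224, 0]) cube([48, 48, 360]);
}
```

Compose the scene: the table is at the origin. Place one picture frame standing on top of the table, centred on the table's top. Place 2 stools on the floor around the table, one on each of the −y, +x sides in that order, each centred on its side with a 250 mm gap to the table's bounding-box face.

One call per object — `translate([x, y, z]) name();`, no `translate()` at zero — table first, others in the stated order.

table();
translate([61, 290, 759]) picture_frame();
translate([214, -522, 0]) stool();
translate([963, 165, 0]) stool();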